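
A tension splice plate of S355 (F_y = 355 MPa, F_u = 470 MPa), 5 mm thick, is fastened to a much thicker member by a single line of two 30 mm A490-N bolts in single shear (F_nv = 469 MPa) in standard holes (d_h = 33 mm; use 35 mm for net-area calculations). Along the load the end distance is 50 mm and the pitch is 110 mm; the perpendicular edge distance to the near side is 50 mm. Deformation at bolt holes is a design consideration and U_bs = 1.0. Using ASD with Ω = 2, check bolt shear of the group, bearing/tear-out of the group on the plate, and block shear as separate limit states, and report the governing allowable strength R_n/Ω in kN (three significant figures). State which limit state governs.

Bolt shear: A_b = π·30²/4 = 706.9 mm²; R_n = 469 × 706.9 × 2 × 1 / 1000 = 663 kN → 663 / 2 = 332 kN.
Bearing: edge l_c = 33.5, r_n = 94.47 kN; interior l_c = 77, r_n = 169.2 kN; R_n = 94.47 + 1·169.2 = 263.7 kN → 132 kN.
Block shear: A_gv = 800, A_nv = 537.5, A_nt = 162.5 mm²; R_n = min(0.6F_uA_nv, 0.6F_yA_gv) + U_bs·F_u·A_nt = 228 kN → 114 kN.
Block shear governs: 114 kN.

114 kN (block shear governs)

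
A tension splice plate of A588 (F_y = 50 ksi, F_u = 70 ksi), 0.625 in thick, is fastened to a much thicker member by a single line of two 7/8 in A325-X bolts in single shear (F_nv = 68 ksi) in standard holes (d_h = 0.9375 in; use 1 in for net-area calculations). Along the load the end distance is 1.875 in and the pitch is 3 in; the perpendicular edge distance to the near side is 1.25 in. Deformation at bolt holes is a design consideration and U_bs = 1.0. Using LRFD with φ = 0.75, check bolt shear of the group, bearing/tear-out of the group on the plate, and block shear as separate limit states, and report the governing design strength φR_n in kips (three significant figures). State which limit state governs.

61.3 kips (bolt shear governs)

Bolt shear: A_b = π·0.875²/4 = 0.6013 in²; R_n = 68 × 0.6013 × 2 × 1 = 81.78 kips → 0.75 × 81.78 = 61.3 kips.
Bearing: edge l_c = 1.406, r_n = 73.83 kips; interior l_c = 2.062, r_n = 91.88 kips; R_n = 73.83 + 1·91.88 = 165.7 kips → 124 kips.
Block shear: A_gv = 3.047, A_nv = 2.109, A_nt = 0.4688 in²; R_n = min(0.6F_uA_nv, 0.6F_yA_gv) + U_bs·F_u·A_nt = 121.4 kips → 91.1 kips.
Bolt shear governs: 61.3 kips.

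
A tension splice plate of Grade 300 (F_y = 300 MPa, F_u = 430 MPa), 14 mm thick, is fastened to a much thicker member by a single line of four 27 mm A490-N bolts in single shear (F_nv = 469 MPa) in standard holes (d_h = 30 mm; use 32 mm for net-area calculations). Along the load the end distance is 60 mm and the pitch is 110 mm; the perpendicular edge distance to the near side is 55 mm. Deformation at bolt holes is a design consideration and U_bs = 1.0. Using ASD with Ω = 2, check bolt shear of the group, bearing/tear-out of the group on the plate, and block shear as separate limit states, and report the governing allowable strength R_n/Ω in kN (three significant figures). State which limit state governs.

537 kN (bolt shear governs)

Bolt shear: A_b = π·27²/4 = 572.6 mm²; R_n = 469 × 572.6 × 4 × 1 / 1000 = 1074 kN → 1074 / 2 = 537 kN.
Bearing: edge l_c = 45, r_n = 325.1 kN; interior l_c = 80, r_n = 390.1 kN; R_n = 325.1 + 3·390.1 = 1495 kN → 748 kN.
Block shear: A_gv = 5460, A_nv = 3892, A_nt = 546 mm²; R_n = min(0.6F_uA_nv, 0.6F_yA_gv) + U_bs·F_u·A_nt = 1218 kN → 609 kN.
Bolt shear governs: 537 kN.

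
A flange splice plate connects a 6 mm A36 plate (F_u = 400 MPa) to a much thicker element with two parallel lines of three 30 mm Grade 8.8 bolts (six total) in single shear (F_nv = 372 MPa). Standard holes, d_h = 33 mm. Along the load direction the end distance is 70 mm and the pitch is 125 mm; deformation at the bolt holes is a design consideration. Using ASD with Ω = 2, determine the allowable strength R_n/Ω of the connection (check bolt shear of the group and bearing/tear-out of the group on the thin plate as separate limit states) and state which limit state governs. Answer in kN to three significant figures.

Bolt shear: A_b = π·30²/4 = 706.9 mm²; R_n = 372 × 706.9 × 6 × 1 / 1000 = 1578 kN → 1578 / 2 = 789 kN.
Bearing (1.2 l_c t F_u ≤ 2.4 d t F_u): upper limit = 2.4·30·6·400 / 1000 = 172.8 kN.
  Edge l_c = 70 − 33/2 = 53.5 → r_n = 154.1 kN; interior l_c = 125 − 33 = 92 → r_n = 172.8 kN.
  R_n,bearing = 2·154.1 + 4·172.8 = 999.4 kN → 999.4 / 2 = 500 kN.
Bearing governs: 500 kN.

500 kN (bearing governs)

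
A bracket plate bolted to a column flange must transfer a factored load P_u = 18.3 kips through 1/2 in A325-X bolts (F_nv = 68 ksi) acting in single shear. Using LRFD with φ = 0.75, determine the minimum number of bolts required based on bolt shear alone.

A_b = π·0.5²/4 = 0.1963 in².
Per-bolt design strength φR_n = 0.75 × 68 × 0.1963 × 1 = 10.01 kips.
n ≥ 18.3 / 10.01 = 1.827 → use 2 bolts.

2 bolts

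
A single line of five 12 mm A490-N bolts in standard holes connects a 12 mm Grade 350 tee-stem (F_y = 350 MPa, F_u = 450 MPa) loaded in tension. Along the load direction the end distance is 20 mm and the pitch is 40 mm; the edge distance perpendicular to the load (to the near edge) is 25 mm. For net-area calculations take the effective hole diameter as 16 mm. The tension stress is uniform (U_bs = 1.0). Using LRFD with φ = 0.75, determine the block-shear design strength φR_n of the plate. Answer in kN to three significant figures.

Shear plane L_v = 20 + 4·40 = 180 mm; A_gv = 180 × 12 = 2160 mm².
A_nv = (180 − 4.5·16) × 12 = 1296 mm².
A_nt = (25 − 0.5·16) × 12 = 204 mm².
0.6 F_u A_nv = 349.9 kN; 0.6 F_y A_gv = 453.6 kN → shear rupture governs the shear term.
R_n = 349.9 + 1.0 × 450 × 204 / 1000 = 441.7 kN.
Design strength φR_n = 0.75 × 441.7 = 331 kN.

331 kN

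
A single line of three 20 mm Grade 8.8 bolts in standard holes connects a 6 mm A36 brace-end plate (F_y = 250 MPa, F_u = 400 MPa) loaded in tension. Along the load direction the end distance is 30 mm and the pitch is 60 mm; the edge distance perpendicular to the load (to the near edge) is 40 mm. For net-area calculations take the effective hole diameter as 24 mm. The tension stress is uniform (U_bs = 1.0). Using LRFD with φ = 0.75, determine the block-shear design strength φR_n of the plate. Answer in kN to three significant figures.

Shear plane L_v = 30 + 2·60 = 150 mm; A_gv = 150 × 6 = 900 mm².
A_nv = (150 − 2.5·24) × 6 = 540 mm².
A_nt = (40 − 0.5·24) × 6 = 168 mm².
0.6 F_u A_nv = 129.6 kN; 0.6 F_y A_gv = 135 kN → shear rupture governs the shear term.
R_n = 129.6 + 1.0 × 400 × 168 / 1000 = 196.8 kN.
Design strength φR_n = 0.75 × 196.8 = 148 kN.

148 kN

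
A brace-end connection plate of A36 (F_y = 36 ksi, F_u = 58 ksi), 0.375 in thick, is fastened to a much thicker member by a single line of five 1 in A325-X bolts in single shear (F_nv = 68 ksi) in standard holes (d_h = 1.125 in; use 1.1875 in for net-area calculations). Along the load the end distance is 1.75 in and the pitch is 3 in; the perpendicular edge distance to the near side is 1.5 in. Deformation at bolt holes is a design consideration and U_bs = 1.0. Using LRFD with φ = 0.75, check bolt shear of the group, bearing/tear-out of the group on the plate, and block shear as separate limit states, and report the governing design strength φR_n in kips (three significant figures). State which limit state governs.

Bolt shear: A_b = π·1²/4 = 0.7854 in²; R_n = 68 × 0.7854 × 5 × 1 = 267 kips → 0.75 × 267 = 200 kips.
Bearing: edge l_c = 1.188, r_n = 30.99 kips; interior l_c = 1.875, r_n = 48.94 kips; R_n = 30.99 + 4·48.94 = 226.7 kips → 170 kips.
Block shear: A_gv = 5.156, A_nv = 3.152, A_nt = 0.3398 in²; R_n = min(0.6F_uA_nv, 0.6F_yA_gv) + U_bs·F_u·A_nt = 129.4 kips → 97.1 kips.
Block shear governs: 97.1 kips.

97.1 kips (block shear governs)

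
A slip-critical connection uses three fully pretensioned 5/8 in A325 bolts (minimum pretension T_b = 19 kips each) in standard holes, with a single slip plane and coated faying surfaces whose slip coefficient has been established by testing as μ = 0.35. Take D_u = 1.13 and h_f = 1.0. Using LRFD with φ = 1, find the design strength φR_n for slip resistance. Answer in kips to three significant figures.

R_n = μ · D_u · h_f · T_b · n_s · n_b = 0.35 × 1.13 × 1.0 × 19 × 1 × 3 = 22.54 kips.
Design strength φR_n = 1 × 22.54 = 22.5 kips.

22.5 kips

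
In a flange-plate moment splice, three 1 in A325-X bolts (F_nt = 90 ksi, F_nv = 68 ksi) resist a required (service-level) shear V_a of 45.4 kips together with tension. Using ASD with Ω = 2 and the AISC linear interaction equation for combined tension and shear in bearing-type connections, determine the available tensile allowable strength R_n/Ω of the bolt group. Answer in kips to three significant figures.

77.7 kips

A_b = π·1²/4 = 0.7854 in²; f_rv = 45.4 / (3 × 0.7854) = 19.27 ksi.
F'_nt = 1.3 F_nt − (Ω F_nt / F_nv) f_rv = 1.3·90 − (2·90/68)·19.27 = 66 ksi, capped at F_nt → F'_nt = 66 ksi.
R_n = F'_nt · A_b · n = 66 × 0.7854 × 3 = 155.5 kips.
Allowable strength R_n/Ω = 155.5 / 2 = 77.7 kips.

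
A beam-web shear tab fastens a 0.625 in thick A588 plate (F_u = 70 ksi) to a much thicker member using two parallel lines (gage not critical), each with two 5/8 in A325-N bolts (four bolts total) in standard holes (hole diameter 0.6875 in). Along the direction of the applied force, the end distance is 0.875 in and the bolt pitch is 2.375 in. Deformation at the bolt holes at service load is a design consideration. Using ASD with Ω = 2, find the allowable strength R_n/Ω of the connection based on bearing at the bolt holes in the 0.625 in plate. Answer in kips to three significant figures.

Per bolt r_n = 1.2 l_c t F_u ≤ 2.4 d t F_u; upper limit = 2.4 × 0.625 × 0.625 × 70 = 65.62 kips.
Edge bolt: l_c = 0.875 − 0.6875/2 = 0.5312 in → 1.2 × 0.5312 × 0.625 × 70 = 27.89 → r_n = 27.89 kips.
Interior bolts: l_c = 2.375 − 0.6875 = 1.688 in → 1.2 × 1.688 × 0.625 × 70 = 88.59 → r_n = 65.62 kips.
R_n = 2 × 27.89 + 2 × 65.62 = 187 kips.
Allowable strength R_n/Ω = 187 / 2 = 93.5 kips.

93.5 kips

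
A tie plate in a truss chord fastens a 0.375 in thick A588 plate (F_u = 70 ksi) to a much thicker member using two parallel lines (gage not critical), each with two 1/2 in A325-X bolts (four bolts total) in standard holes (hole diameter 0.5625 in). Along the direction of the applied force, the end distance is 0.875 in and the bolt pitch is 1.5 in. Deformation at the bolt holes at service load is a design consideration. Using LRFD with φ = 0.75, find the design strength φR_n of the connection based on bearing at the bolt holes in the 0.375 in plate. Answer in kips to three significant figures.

72.4 kips

Per bolt r_n = 1.2 l_c t F_u ≤ 2.4 d t F_u; upper limit = 2.4 × 0.5 × 0.375 × 70 = 31.5 kips.
Edge bolt: l_c = 0.875 − 0.5625/2 = 0.5938 in → 1.2 × 0.5938 × 0.375 × 70 = 18.7 → r_n = 18.7 kips.
Interior bolts: l_c = 1.5 − 0.5625 = 0.9375 in → 1.2 × 0.9375 × 0.375 × 70 = 29.53 → r_n = 29.53 kips.
R_n = 2 × 18.7 + 2 × 29.53 = 96.47 kips.
Design strength φR_n = 0.75 × 96.47 = 72.4 kips.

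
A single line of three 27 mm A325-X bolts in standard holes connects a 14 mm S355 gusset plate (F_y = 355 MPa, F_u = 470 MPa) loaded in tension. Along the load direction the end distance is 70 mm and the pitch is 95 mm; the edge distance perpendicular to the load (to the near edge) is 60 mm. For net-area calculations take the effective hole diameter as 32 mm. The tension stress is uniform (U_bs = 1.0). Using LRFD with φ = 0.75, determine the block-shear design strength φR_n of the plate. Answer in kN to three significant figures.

750 kN

Shear plane L_v = 70 + 2·95 = 260 mm; A_gv = 260 × 14 = 3640 mm².
A_nv = (260 − 2.5·32) × 14 = 2520 mm².
A_nt = (60 − 0.5·32) × 14 = 616 mm².
0.6 F_u A_nv = 710.6 kN; 0.6 F_y A_gv = 775.3 kN → shear rupture governs the shear term.
R_n = 710.6 + 1.0 × 470 × 616 / 1000 = 1000 kN.
Design strength φR_n = 0.75 × 1000 = 750 kN.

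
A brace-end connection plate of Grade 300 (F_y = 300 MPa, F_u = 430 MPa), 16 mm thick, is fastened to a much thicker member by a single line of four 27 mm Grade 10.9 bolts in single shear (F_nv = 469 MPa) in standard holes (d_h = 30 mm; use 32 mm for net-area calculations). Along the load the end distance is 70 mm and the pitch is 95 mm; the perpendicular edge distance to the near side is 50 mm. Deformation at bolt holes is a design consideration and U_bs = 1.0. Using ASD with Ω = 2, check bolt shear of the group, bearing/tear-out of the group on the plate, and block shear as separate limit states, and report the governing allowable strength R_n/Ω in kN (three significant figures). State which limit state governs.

Bolt shear: A_b = π·27²/4 = 572.6 mm²; R_n = 469 × 572.6 × 4 × 1 / 1000 = 1074 kN → 1074 / 2 = 537 kN.
Bearing: edge l_c = 55, r_n = 445.8 kN; interior l_c = 65, r_n = 445.8 kN; R_n = 445.8 + 3·445.8 = 1783 kN → 892 kN.
Block shear: A_gv = 5680, A_nv = 3888, A_nt = 544 mm²; R_n = min(0.6F_uA_nv, 0.6F_yA_gv) + U_bs·F_u·A_nt = 1237 kN → 619 kN.
Bolt shear governs: 537 kN.

537 kN (bolt shear governs)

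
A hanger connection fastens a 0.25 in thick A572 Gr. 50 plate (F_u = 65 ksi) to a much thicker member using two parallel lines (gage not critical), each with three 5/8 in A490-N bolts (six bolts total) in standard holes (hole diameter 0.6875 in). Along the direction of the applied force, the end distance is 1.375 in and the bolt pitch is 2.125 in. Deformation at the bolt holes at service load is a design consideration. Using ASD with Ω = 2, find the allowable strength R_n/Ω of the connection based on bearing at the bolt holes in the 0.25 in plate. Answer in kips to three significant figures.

Per bolt r_n = 1.2 l_c t F_u ≤ 2.4 d t F_u; upper limit = 2.4 × 0.625 × 0.25 × 65 = 24.38 kips.
Edge bolt: l_c = 1.375 − 0.6875/2 = 1.031 in → 1.2 × 1.031 × 0.25 × 65 = 20.11 → r_n = 20.11 kips.
Interior bolts: l_c = 2.125 − 0.6875 = 1.438 in → 1.2 × 1.438 × 0.25 × 65 = 28.03 → r_n = 24.38 kips.
R_n = 2 × 20.11 + 4 × 24.38 = 137.7 kips.
Allowable strength R_n/Ω = 137.7 / 2 = 68.9 kips.

68.9 kips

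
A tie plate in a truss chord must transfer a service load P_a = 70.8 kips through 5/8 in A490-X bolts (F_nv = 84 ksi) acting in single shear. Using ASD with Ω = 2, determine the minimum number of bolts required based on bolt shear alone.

A_b = π·0.625²/4 = 0.3068 in².
Per-bolt allowable strength R_n/Ω = 84 × 0.3068 × 1 / 2 = 12.89 kips.
n ≥ 70.8 / 12.89 = 5.495 → use 6 bolts.

6 bolts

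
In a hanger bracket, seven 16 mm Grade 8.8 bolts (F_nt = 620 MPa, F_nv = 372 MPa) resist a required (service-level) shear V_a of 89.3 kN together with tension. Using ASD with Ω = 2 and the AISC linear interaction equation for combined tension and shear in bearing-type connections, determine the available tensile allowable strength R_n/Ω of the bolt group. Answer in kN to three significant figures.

A_b = π·16²/4 = 201.1 mm²; f_rv = 89.3 × 1000 / (7 × 201.1) = 63.45 MPa.
F'_nt = 1.3 F_nt − (Ω F_nt / F_nv) f_rv = 1.3·620 − (2·620/372)·63.45 = 594.5 MPa, capped at F_nt → F'_nt = 594.5 MPa.
R_n = F'_nt · A_b · n = 594.5 × 201.1 × 7 / 1000 = 836.7 kN.
Allowable strength R_n/Ω = 836.7 / 2 = 418 kN.

418 kN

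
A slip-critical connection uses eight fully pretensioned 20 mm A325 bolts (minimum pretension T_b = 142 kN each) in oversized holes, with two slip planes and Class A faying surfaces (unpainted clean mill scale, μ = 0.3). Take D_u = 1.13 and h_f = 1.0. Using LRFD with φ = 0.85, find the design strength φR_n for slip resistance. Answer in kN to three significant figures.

R_n = μ · D_u · h_f · T_b · n_s · n_b = 0.3 × 1.13 × 1.0 × 142 × 2 × 8 = 770.2 kN.
Design strength φR_n = 0.85 × 770.2 = 655 kN.

655 kN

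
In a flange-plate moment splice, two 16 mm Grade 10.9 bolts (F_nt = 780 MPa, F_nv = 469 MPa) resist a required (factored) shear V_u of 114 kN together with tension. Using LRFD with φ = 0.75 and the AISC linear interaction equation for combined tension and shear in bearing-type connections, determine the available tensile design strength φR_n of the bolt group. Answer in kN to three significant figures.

116 kN

A_b = π·16²/4 = 201.1 mm²; f_rv = 114 × 1000 / (2 × 201.1) = 283.5 MPa.
F'_nt = 1.3 F_nt − (F_nt / φF_nv) f_rv = 1.3·780 − (780/(0.75·469))·283.5 = 385.4 MPa, capped at F_nt → F'_nt = 385.4 MPa.
R_n = F'_nt · A_b · n = 385.4 × 201.1 × 2 / 1000 = 155 kN.
Design strength φR_n = 0.75 × 155 = 116 kN.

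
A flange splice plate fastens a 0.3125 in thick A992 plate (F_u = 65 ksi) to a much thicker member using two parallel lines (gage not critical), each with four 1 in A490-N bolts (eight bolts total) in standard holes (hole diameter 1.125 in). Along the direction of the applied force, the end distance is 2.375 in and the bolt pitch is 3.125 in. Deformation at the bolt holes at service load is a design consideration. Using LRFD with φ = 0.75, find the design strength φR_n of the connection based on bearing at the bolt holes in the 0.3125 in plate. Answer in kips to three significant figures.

Per bolt r_n = 1.2 l_c t F_u ≤ 2.4 d t F_u; upper limit = 2.4 × 1 × 0.3125 × 65 = 48.75 kips.
Edge bolt: l_c = 2.375 − 1.125/2 = 1.812 in → 1.2 × 1.812 × 0.3125 × 65 = 44.18 → r_n = 44.18 kips.
Interior bolts: l_c = 3.125 − 1.125 = 2 in → 1.2 × 2 × 0.3125 × 65 = 48.75 → r_n = 48.75 kips.
R_n = 2 × 44.18 + 6 × 48.75 = 380.9 kips.
Design strength φR_n = 0.75 × 380.9 = 286 kips.

286 kips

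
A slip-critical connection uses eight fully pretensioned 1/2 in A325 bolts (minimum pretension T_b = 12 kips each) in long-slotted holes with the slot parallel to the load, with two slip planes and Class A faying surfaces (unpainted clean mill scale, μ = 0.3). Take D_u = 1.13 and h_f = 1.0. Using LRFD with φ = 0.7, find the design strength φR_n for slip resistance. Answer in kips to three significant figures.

45.6 kips

R_n = μ · D_u · h_f · T_b · n_s · n_b = 0.3 × 1.13 × 1.0 × 12 × 2 × 8 = 65.09 kips.
Design strength φR_n = 0.7 × 65.09 = 45.6 kips.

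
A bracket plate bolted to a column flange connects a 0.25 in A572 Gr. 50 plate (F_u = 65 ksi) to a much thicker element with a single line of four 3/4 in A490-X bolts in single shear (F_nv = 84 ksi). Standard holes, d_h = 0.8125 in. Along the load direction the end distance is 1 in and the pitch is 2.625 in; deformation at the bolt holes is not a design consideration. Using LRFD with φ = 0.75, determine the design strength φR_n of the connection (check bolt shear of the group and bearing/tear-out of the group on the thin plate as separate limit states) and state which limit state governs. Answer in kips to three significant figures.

93.1 kips (bearing governs)

Bolt shear: A_b = π·0.75²/4 = 0.4418 in²; R_n = 84 × 0.4418 × 4 × 1 = 148.4 kips → 0.75 × 148.4 = 111 kips.
Bearing (1.5 l_c t F_u ≤ 3.0 d t F_u): upper limit = 3.0·0.75·0.25·65 = 36.56 kips.
  Edge l_c = 1 − 0.8125/2 = 0.5938 → r_n = 14.47 kips; interior l_c = 2.625 − 0.8125 = 1.812 → r_n = 36.56 kips.
  R_n,bearing = 1·14.47 + 3·36.56 = 124.2 kips → 0.75 × 124.2 = 93.1 kips.
Bearing governs: 93.1 kips.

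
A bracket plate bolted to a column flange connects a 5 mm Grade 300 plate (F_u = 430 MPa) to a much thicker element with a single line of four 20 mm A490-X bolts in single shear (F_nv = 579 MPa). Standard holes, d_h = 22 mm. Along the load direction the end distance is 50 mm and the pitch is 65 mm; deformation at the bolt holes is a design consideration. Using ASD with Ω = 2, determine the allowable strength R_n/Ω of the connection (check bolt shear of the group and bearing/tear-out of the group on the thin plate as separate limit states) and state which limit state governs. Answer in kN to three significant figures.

Bolt shear: A_b = π·20²/4 = 314.2 mm²; R_n = 579 × 314.2 × 4 × 1 / 1000 = 727.6 kN → 727.6 / 2 = 364 kN.
Bearing (1.2 l_c t F_u ≤ 2.4 d t F_u): upper limit = 2.4·20·5·430 / 1000 = 103.2 kN.
  Edge l_c = 50 − 22/2 = 39 → r_n = 100.6 kN; interior l_c = 65 − 22 = 43 → r_n = 103.2 kN.
  R_n,bearing = 1·100.6 + 3·103.2 = 410.2 kN → 410.2 / 2 = 205 kN.
Bearing governs: 205 kN.

205 kN (bearing governs)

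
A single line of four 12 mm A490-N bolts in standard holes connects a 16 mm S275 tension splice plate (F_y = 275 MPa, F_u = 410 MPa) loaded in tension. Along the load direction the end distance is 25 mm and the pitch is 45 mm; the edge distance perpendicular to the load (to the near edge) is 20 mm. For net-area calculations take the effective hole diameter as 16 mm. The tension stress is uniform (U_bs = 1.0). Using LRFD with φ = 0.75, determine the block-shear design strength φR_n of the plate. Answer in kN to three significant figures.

366 kN

Shear plane L_v = 25 + 3·45 = 160 mm; A_gv = 160 × 16 = 2560 mm².
A_nv = (160 − 3.5·16) × 16 = 1664 mm².
A_nt = (20 − 0.5·16) × 16 = 192 mm².
0.6 F_u A_nv = 409.3 kN; 0.6 F_y A_gv = 422.4 kN → shear rupture governs the shear term.
R_n = 409.3 + 1.0 × 410 × 192 / 1000 = 488.1 kN.
Design strength φR_n = 0.75 × 488.1 = 366 kN.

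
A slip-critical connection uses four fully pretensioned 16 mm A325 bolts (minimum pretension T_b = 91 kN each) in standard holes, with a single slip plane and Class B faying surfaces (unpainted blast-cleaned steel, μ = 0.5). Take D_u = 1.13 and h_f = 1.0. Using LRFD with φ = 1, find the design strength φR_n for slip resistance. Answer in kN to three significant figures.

206 kN

R_n = μ · D_u · h_f · T_b · n_s · n_b = 0.5 × 1.13 × 1.0 × 91 × 1 × 4 = 205.7 kN.
Design strength φR_n = 1 × 205.7 = 206 kN.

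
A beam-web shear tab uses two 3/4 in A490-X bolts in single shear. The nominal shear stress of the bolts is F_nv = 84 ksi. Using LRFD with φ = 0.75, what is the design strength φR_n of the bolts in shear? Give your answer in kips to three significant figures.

A_b = π × 0.75² / 4 = 0.4418 in².
R_n = F_nv · A_b · n · n_s = 84 × 0.4418 × 2 × 1 = 74.22 kips.
Design strength φR_n = 0.75 × 74.22 = 55.7 kips.

55.7 kips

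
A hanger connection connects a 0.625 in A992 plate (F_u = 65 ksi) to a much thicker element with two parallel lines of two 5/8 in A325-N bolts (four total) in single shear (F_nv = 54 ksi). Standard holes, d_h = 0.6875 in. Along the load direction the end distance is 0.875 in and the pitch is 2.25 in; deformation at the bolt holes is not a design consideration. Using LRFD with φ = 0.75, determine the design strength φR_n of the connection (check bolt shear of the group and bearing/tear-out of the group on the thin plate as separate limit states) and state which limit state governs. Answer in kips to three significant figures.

Bolt shear: A_b = π·0.625²/4 = 0.3068 in²; R_n = 54 × 0.3068 × 4 × 1 = 66.27 kips → 0.75 × 66.27 = 49.7 kips.
Bearing (1.5 l_c t F_u ≤ 3.0 d t F_u): upper limit = 3.0·0.625·0.625·65 = 76.17 kips.
  Edge l_c = 0.875 − 0.6875/2 = 0.5312 → r_n = 32.37 kips; interior l_c = 2.25 − 0.6875 = 1.562 → r_n = 76.17 kips.
  R_n,bearing = 2·32.37 + 2·76.17 = 217.1 kips → 0.75 × 217.1 = 163 kips.
Bolt shear governs: 49.7 kips.

49.7 kips (bolt shear governs)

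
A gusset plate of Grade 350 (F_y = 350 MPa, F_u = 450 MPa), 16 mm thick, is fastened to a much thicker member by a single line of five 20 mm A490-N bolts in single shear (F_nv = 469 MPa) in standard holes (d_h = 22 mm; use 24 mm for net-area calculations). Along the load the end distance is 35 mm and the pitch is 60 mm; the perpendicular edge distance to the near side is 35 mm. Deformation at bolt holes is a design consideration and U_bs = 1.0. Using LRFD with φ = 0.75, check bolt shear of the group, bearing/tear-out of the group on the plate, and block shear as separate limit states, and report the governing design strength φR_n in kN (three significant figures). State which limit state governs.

553 kN (bolt shear governs)

Bolt shear: A_b = π·20²/4 = 314.2 mm²; R_n = 469 × 314.2 × 5 × 1 / 1000 = 736.7 kN → 0.75 × 736.7 = 553 kN.
Bearing: edge l_c = 24, r_n = 207.4 kN; interior l_c = 38, r_n = 328.3 kN; R_n = 207.4 + 4·328.3 = 1521 kN → 1140 kN.
Block shear: A_gv = 4400, A_nv = 2672, A_nt = 368 mm²; R_n = min(0.6F_uA_nv, 0.6F_yA_gv) + U_bs·F_u·A_nt = 887 kN → 665 kN.
Bolt shear governs: 553 kN.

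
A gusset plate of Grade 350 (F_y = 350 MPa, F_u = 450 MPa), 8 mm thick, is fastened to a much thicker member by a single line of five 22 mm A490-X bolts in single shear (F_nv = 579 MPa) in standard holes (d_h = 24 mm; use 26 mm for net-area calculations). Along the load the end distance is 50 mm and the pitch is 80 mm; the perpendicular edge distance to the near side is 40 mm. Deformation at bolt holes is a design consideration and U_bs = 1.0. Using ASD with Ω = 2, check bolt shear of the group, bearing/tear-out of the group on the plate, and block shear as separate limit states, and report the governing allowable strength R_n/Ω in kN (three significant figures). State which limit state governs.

Bolt shear: A_b = π·22²/4 = 380.1 mm²; R_n = 579 × 380.1 × 5 × 1 / 1000 = 1100 kN → 1100 / 2 = 550 kN.
Bearing: edge l_c = 38, r_n = 164.2 kN; interior l_c = 56, r_n = 190.1 kN; R_n = 164.2 + 4·190.1 = 924.5 kN → 462 kN.
Block shear: A_gv = 2960, A_nv = 2024, A_nt = 216 mm²; R_n = min(0.6F_uA_nv, 0.6F_yA_gv) + U_bs·F_u·A_nt = 643.7 kN → 322 kN.
Block shear governs: 322 kN.

322 kN (block shear governs)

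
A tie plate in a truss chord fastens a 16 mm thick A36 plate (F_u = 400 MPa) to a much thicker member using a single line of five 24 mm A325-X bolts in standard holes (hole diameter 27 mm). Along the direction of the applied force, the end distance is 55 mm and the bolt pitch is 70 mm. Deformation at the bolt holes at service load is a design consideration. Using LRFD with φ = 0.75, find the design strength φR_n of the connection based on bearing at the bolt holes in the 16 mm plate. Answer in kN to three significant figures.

Per bolt r_n = 1.2 l_c t F_u ≤ 2.4 d t F_u; upper limit = 2.4 × 24 × 16 × 400 / 1000 = 368.6 kN.
Edge bolt: l_c = 55 − 27/2 = 41.5 mm → 1.2 × 41.5 × 16 × 400 / 1000 = 318.7 → r_n = 318.7 kN.
Interior bolts: l_c = 70 − 27 = 43 mm → 1.2 × 43 × 16 × 400 / 1000 = 330.2 → r_n = 330.2 kN.
R_n = 1 × 318.7 + 4 × 330.2 = 1640 kN.
Design strength φR_n = 0.75 × 1640 = 1230 kN.

1230 kN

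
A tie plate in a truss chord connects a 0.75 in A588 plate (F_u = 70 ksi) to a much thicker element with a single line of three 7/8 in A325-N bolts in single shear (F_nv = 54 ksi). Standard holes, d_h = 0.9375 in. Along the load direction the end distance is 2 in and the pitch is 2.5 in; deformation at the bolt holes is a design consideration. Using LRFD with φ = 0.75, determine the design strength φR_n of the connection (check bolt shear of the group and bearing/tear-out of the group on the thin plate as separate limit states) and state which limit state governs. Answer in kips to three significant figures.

Bolt shear: A_b = π·0.875²/4 = 0.6013 in²; R_n = 54 × 0.6013 × 3 × 1 = 97.41 kips → 0.75 × 97.41 = 73.1 kips.
Bearing (1.2 l_c t F_u ≤ 2.4 d t F_u): upper limit = 2.4·0.875·0.75·70 = 110.3 kips.
  Edge l_c = 2 − 0.9375/2 = 1.531 → r_n = 96.47 kips; interior l_c = 2.5 − 0.9375 = 1.562 → r_n = 98.44 kips.
  R_n,bearing = 1·96.47 + 2·98.44 = 293.3 kips → 0.75 × 293.3 = 220 kips.
Bolt shear governs: 73.1 kips.

73.1 kips (bolt shear governs)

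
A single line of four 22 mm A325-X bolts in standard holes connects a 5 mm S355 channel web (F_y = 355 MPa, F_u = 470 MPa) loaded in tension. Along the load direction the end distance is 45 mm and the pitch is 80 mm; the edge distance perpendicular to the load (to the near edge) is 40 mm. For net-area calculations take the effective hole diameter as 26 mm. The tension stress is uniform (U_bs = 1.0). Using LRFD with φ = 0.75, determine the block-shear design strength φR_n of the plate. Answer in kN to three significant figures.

253 kN

Shear plane L_v = 45 + 3·80 = 285 mm; A_gv = 285 × 5 = 1425 mm².
A_nv = (285 − 3.5·26) × 5 = 970 mm².
A_nt = (40 − 0.5·26) × 5 = 135 mm².
0.6 F_u A_nv = 273.5 kN; 0.6 F_y A_gv = 303.5 kN → shear rupture governs the shear term.
R_n = 273.5 + 1.0 × 470 × 135 / 1000 = 337 kN.
Design strength φR_n = 0.75 × 337 = 253 kN.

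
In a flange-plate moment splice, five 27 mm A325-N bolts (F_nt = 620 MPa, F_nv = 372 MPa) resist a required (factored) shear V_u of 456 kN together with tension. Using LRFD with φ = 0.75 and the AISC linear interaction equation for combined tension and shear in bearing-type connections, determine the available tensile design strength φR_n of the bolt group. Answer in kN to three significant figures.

971 kN

A_b = π·27²/4 = 572.6 mm²; f_rv = 456 × 1000 / (5 × 572.6) = 159.3 MPa.
F'_nt = 1.3 F_nt − (F_nt / φF_nv) f_rv = 1.3·620 − (620/(0.75·372))·159.3 = 452 MPa, capped at F_nt → F'_nt = 452 MPa.
R_n = F'_nt · A_b · n = 452 × 572.6 × 5 / 1000 = 1294 kN.
Design strength φR_n = 0.75 × 1294 = 971 kN.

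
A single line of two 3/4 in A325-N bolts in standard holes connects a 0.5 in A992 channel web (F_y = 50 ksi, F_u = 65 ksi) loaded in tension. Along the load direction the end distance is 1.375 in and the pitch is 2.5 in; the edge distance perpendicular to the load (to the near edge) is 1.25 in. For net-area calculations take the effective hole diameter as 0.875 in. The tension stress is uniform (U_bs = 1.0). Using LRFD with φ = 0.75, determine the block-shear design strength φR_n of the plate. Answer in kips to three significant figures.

Shear plane L_v = 1.375 + 1·2.5 = 3.875 in; A_gv = 3.875 × 0.5 = 1.938 in².
A_nv = (3.875 − 1.5·0.875) × 0.5 = 1.281 in².
A_nt = (1.25 − 0.5·0.875) × 0.5 = 0.4062 in².
0.6 F_u A_nv = 49.97 kips; 0.6 F_y A_gv = 58.12 kips → shear rupture governs the shear term.
R_n = 49.97 + 1.0 × 65 × 0.4062 = 76.38 kips.
Design strength φR_n = 0.75 × 76.38 = 57.3 kips.

57.3 kips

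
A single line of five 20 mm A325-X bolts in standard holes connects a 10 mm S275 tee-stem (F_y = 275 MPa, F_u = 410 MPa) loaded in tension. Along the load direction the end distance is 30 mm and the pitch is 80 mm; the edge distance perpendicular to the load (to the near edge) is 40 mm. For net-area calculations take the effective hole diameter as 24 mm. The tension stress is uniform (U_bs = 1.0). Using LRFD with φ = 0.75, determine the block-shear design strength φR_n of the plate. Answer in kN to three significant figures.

Shear plane L_v = 30 + 4·80 = 350 mm; A_gv = 350 × 10 = 3500 mm².
A_nv = (350 − 4.5·24) × 10 = 2420 mm².
A_nt = (40 − 0.5·24) × 10 = 280 mm².
0.6 F_u A_nv = 595.3 kN; 0.6 F_y A_gv = 577.5 kN → shear yielding governs the shear term.
R_n = 577.5 + 1.0 × 410 × 280 / 1000 = 692.3 kN.
Design strength φR_n = 0.75 × 692.3 = 519 kN.

519 kN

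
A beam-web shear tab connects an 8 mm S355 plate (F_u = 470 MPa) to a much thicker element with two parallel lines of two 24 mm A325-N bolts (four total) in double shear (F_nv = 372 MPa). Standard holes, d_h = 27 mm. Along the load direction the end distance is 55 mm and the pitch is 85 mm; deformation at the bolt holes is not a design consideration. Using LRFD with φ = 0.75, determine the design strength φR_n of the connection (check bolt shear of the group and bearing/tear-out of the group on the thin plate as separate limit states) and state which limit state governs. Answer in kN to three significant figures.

Bolt shear: A_b = π·24²/4 = 452.4 mm²; R_n = 372 × 452.4 × 4 × 2 / 1000 = 1346 kN → 0.75 × 1346 = 1010 kN.
Bearing (1.5 l_c t F_u ≤ 3.0 d t F_u): upper limit = 3.0·24·8·470 / 1000 = 270.7 kN.
  Edge l_c = 55 − 27/2 = 41.5 → r_n = 234.1 kN; interior l_c = 85 − 27 = 58 → r_n = 270.7 kN.
  R_n,bearing = 2·234.1 + 2·270.7 = 1010 kN → 0.75 × 1010 = 757 kN.
Bearing governs: 757 kN.

757 kN (bearing governs)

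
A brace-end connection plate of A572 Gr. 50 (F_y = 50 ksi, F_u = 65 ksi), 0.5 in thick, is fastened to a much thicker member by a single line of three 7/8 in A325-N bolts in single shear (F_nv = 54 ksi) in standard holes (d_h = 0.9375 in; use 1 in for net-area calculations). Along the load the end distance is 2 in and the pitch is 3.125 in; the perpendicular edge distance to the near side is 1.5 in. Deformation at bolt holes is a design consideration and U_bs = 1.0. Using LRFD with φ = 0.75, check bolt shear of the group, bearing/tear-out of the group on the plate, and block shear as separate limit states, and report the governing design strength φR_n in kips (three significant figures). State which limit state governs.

Bolt shear: A_b = π·0.875²/4 = 0.6013 in²; R_n = 54 × 0.6013 × 3 × 1 = 97.41 kips → 0.75 × 97.41 = 73.1 kips.
Bearing: edge l_c = 1.531, r_n = 59.72 kips; interior l_c = 2.188, r_n = 68.25 kips; R_n = 59.72 + 2·68.25 = 196.2 kips → 147 kips.
Block shear: A_gv = 4.125, A_nv = 2.875, A_nt = 0.5 in²; R_n = min(0.6F_uA_nv, 0.6F_yA_gv) + U_bs·F_u·A_nt = 144.6 kips → 108 kips.
Bolt shear governs: 73.1 kips.

73.1 kips (bolt shear governs)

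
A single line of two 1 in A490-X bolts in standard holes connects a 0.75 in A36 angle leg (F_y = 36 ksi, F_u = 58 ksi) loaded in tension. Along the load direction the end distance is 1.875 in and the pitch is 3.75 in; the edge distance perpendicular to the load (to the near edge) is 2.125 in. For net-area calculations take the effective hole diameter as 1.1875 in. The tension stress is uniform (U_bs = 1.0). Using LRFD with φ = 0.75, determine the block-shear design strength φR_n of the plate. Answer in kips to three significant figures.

Shear plane L_v = 1.875 + 1·3.75 = 5.625 in; A_gv = 5.625 × 0.75 = 4.219 in².
A_nv = (5.625 − 1.5·1.1875) × 0.75 = 2.883 in².
A_nt = (2.125 − 0.5·1.1875) × 0.75 = 1.148 in².
0.6 F_u A_nv = 100.3 kips; 0.6 F_y A_gv = 91.12 kips → shear yielding governs the shear term.
R_n = 91.12 + 1.0 × 58 × 1.148 = 157.7 kips.
Design strength φR_n = 0.75 × 157.7 = 118 kips.

118 kips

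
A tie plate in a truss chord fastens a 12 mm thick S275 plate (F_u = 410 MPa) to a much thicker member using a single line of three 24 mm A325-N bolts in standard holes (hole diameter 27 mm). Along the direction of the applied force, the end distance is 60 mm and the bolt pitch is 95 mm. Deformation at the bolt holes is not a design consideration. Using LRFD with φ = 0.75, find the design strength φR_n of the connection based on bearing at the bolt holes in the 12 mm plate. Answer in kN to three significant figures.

Per bolt r_n = 1.5 l_c t F_u ≤ 3.0 d t F_u; upper limit = 3.0 × 24 × 12 × 410 / 1000 = 354.2 kN.
Edge bolt: l_c = 60 − 27/2 = 46.5 mm → 1.5 × 46.5 × 12 × 410 / 1000 = 343.2 → r_n = 343.2 kN.
Interior bolts: l_c = 95 − 27 = 68 mm → 1.5 × 68 × 12 × 410 / 1000 = 501.8 → r_n = 354.2 kN.
R_n = 1 × 343.2 + 2 × 354.2 = 1052 kN.
Design strength φR_n = 0.75 × 1052 = 789 kN.

789 kN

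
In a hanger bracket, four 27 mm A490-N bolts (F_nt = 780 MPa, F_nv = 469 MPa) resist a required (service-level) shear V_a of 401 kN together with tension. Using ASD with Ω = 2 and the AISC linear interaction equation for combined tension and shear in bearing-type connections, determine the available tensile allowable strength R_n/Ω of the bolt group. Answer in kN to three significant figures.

494 kN

A_b = π·27²/4 = 572.6 mm²; f_rv = 401 × 1000 / (4 × 572.6) = 175.1 MPa.
F'_nt = 1.3 F_nt − (Ω F_nt / F_nv) f_rv = 1.3·780 − (2·780/469)·175.1 = 431.6 MPa, capped at F_nt → F'_nt = 431.6 MPa.
R_n = F'_nt · A_b · n = 431.6 × 572.6 × 4 / 1000 = 988.5 kN.
Allowable strength R_n/Ω = 988.5 / 2 = 494 kN.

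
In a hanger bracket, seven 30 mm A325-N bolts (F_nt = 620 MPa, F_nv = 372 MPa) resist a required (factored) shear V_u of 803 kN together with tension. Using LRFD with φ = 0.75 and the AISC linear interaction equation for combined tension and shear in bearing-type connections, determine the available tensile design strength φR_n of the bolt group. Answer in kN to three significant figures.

A_b = π·30²/4 = 706.9 mm²; f_rv = 803 × 1000 / (7 × 706.9) = 162.3 MPa.
F'_nt = 1.3 F_nt − (F_nt / φF_nv) f_rv = 1.3·620 − (620/(0.75·372))·162.3 = 445.4 MPa, capped at F_nt → F'_nt = 445.4 MPa.
R_n = F'_nt · A_b · n = 445.4 × 706.9 × 7 / 1000 = 2204 kN.
Design strength φR_n = 0.75 × 2204 = 1650 kN.

1650 kN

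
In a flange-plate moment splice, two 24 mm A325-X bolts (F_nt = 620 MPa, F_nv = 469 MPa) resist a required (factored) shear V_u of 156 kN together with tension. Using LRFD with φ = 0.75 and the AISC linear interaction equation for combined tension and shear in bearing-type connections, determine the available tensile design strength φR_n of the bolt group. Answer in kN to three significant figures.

A_b = π·24²/4 = 452.4 mm²; f_rv = 156 × 1000 / (2 × 452.4) = 172.4 MPa.
F'_nt = 1.3 F_nt − (F_nt / φF_nv) f_rv = 1.3·620 − (620/(0.75·469))·172.4 = 502.1 MPa, capped at F_nt → F'_nt = 502.1 MPa.
R_n = F'_nt · A_b · n = 502.1 × 452.4 × 2 / 1000 = 454.3 kN.
Design strength φR_n = 0.75 × 454.3 = 341 kN.

341 kN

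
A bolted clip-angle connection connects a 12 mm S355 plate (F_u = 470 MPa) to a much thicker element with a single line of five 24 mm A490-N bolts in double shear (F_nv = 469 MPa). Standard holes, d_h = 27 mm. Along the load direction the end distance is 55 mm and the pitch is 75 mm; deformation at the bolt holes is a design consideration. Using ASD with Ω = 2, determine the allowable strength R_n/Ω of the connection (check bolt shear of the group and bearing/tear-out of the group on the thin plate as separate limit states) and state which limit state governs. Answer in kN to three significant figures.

790 kN (bearing governs)

Bolt shear: A_b = π·24²/4 = 452.4 mm²; R_n = 469 × 452.4 × 5 × 2 / 1000 = 2122 kN → 2122 / 2 = 1060 kN.
Bearing (1.2 l_c t F_u ≤ 2.4 d t F_u): upper limit = 2.4·24·12·470 / 1000 = 324.9 kN.
  Edge l_c = 55 − 27/2 = 41.5 → r_n = 280.9 kN; interior l_c = 75 − 27 = 48 → r_n = 324.9 kN.
  R_n,bearing = 1·280.9 + 4·324.9 = 1580 kN → 1580 / 2 = 790 kN.
Bearing governs: 790 kN.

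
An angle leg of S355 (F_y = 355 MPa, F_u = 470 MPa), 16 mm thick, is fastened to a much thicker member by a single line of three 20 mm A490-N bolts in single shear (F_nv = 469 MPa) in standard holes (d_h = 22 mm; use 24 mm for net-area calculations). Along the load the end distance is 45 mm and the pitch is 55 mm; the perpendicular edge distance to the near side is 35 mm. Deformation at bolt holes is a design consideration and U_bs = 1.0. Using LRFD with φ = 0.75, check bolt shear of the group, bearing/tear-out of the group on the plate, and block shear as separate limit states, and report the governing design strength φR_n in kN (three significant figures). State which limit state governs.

Bolt shear: A_b = π·20²/4 = 314.2 mm²; R_n = 469 × 314.2 × 3 × 1 / 1000 = 442 kN → 0.75 × 442 = 332 kN.
Bearing: edge l_c = 34, r_n = 306.8 kN; interior l_c = 33, r_n = 297.8 kN; R_n = 306.8 + 2·297.8 = 902.4 kN → 677 kN.
Block shear: A_gv = 2480, A_nv = 1520, A_nt = 368 mm²; R_n = min(0.6F_uA_nv, 0.6F_yA_gv) + U_bs·F_u·A_nt = 601.6 kN → 451 kN.
Bolt shear governs: 332 kN.

332 kN (bolt shear governs)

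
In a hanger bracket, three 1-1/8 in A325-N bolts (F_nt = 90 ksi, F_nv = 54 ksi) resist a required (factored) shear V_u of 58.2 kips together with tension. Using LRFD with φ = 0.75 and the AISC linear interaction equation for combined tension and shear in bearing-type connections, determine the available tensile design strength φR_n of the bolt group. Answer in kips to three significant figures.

165 kips

A_b = π·1.125²/4 = 0.994 in²; f_rv = 58.2 / (3 × 0.994) = 19.52 ksi.
F'_nt = 1.3 F_nt − (F_nt / φF_nv) f_rv = 1.3·90 − (90/(0.75·54))·19.52 = 73.63 ksi, capped at F_nt → F'_nt = 73.63 ksi.
R_n = F'_nt · A_b · n = 73.63 × 0.994 × 3 = 219.6 kips.
Design strength φR_n = 0.75 × 219.6 = 165 kips.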